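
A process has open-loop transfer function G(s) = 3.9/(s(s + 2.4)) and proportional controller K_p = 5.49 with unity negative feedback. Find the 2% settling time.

Closed-loop characteristic equation: s² + 2.4s + 21.41 = 0, so ω_n = 4.627 rad/s and ζ = 2.4/(2·4.627) = 0.2593.
2% settling time T_s ≈ 4/(ζω_n) = 4/1.2 = 3.33 s.

T_s ≈ 3.33 s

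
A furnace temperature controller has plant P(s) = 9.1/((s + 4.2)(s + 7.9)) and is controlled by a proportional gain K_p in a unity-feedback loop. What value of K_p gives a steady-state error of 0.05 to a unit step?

For a type-0 loop with proportional control, e_ss = 1/(1 + K_p·P(0)).
P(0) = 0.2743. Require 1/(1 + K_p·0.2743) = 0.05, so 1 + 0.2743·K_p = 20.
K_p = (20 − 1)/0.2743 = 69.3.

K_p = 69.3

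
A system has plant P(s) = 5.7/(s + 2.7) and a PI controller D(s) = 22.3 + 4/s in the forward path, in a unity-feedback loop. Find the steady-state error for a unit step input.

0

The open loop D(s)P(s) has a pole at the origin (type 1), so the static position error constant is infinite and e_ss = 1/(1+∞) = 0.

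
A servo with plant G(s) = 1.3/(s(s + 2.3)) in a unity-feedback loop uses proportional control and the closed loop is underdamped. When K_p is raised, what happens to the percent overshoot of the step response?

ζ = 2.3/(2√(1.3K_p)) decreases as K_p grows; lower damping means more overshoot.

increase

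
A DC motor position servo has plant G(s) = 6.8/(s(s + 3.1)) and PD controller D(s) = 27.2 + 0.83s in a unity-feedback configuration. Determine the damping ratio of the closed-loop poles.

Forward path: (27.2 + 0.83s)·6.8/(s(s+3.1)). The closed-loop characteristic equation is s² + (3.1 + 6.8·0.83)s + 6.8·27.2 = 0.
That is s² + 8.744s + 185 = 0, so ω_n = 13.6 rad/s and ζ = 8.744/(2·13.6) = 0.3215.

ζ = 0.321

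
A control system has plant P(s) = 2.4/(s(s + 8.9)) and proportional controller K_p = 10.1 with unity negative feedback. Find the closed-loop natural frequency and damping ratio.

With unity feedback the closed-loop characteristic equation is s² + 8.9s + 10.1·2.4 = s² + 8.9s + 24.24 = 0.
Matching s² + 2ζω_n s + ω_n²: ω_n = √24.24 = 4.923 rad/s and 2ζω_n = 8.9, so ζ = 8.9/(2·4.923) = 0.904.

ω_n = 4.92 rad/s, ζ = 0.904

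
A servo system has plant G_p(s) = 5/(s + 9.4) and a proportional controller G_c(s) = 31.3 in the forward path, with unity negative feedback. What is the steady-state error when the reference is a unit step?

0.0567

The loop is type 0. Static position error constant K_pos = G_c(0)·G_p(0) = 31.3·0.5319 = 16.65.
Steady-state error to a unit step: e_ss = 1/(1+K_pos) = 1/17.65 = 0.0567.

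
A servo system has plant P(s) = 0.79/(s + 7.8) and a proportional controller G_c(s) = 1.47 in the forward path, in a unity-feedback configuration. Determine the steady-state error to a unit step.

0.87

The loop is type 0. Static position error constant K_pos = G_c(0)·P(0) = 1.47·0.1013 = 0.1489.
Steady-state error to a unit step: e_ss = 1/(1+K_pos) = 1/1.149 = 0.87.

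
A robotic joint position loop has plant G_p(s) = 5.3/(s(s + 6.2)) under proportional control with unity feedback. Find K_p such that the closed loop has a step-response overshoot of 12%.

K_p = 5.79

From %OS = 100·exp(−πζ/√(1−ζ²)) = 12%, ζ = −ln(0.12)/√(π²+ln²(0.12)) = 0.5594.
Characteristic equation s² + 6.2s + 5.3K_p = 0 gives ζ = 6.2/(2√(5.3K_p)).
Setting ζ = 0.5594: √(5.3K_p) = 6.2/(2·0.5594) = 5.541, so K_p = 30.71/5.3 = 5.79.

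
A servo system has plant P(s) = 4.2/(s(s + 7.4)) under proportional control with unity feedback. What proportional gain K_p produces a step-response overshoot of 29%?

K_p = 24.3

From %OS = 100·exp(−πζ/√(1−ζ²)) = 29%, ζ = −ln(0.29)/√(π²+ln²(0.29)) = 0.3666.
Characteristic equation s² + 7.4s + 4.2K_p = 0 gives ζ = 7.4/(2√(4.2K_p)).
Setting ζ = 0.3666: √(4.2K_p) = 7.4/(2·0.3666) = 10.09, so K_p = 101.9/4.2 = 24.3.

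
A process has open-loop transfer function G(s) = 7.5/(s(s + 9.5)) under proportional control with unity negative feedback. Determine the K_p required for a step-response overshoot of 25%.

From %OS = 100·exp(−πζ/√(1−ζ²)) = 25%, ζ = −ln(0.25)/√(π²+ln²(0.25)) = 0.4037.
Characteristic equation s² + 9.5s + 7.5K_p = 0 gives ζ = 9.5/(2√(7.5K_p)).
Setting ζ = 0.4037: √(7.5K_p) = 9.5/(2·0.4037) = 11.77, so K_p = 138.4/7.5 = 18.5.

K_p = 18.5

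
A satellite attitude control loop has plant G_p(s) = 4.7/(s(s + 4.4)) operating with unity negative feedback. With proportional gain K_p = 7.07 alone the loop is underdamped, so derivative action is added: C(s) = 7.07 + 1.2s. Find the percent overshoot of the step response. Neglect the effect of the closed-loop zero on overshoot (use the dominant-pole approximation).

0.383%

Forward path: (7.07 + 1.2s)·4.7/(s(s+4.4)). The closed-loop characteristic equation is s² + (4.4 + 4.7·1.2)s + 4.7·7.07 = 0.
That is s² + 10.04s + 33.23 = 0, so ω_n = 5.764 rad/s and ζ = 10.04/(2·5.764) = 0.8709.
%OS = 100·exp(−πζ/√(1−ζ²)) = 0.383%.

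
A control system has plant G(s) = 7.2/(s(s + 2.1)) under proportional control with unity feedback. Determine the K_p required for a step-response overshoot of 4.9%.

From %OS = 100·exp(−πζ/√(1−ζ²)) = 4.9%, ζ = −ln(0.049)/√(π²+ln²(0.049)) = 0.6925.
Characteristic equation s² + 2.1s + 7.2K_p = 0 gives ζ = 2.1/(2√(7.2K_p)).
Setting ζ = 0.6925: √(7.2K_p) = 2.1/(2·0.6925) = 1.516, so K_p = 2.299/7.2 = 0.319.

K_p = 0.319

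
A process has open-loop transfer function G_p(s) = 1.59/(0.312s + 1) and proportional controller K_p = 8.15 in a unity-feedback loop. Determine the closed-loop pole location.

Closed loop: T(s) = K_p·G_p/(1+K_p·G_p) = 12.96/(0.312s + 1 + 12.96), with pole at s = −(1 + 12.96)/0.312 = −44.74.

s = -44.74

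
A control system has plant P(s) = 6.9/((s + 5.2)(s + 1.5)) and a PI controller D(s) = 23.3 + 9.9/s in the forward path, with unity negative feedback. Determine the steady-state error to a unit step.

The open loop D(s)P(s) has a pole at the origin (type 1), so the static position error constant is infinite and e_ss = 1/(1+∞) = 0.

0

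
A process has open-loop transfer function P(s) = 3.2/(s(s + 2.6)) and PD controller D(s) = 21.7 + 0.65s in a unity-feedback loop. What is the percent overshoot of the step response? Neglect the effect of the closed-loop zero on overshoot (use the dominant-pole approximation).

Forward path: (21.7 + 0.65s)·3.2/(s(s+2.6)). The closed-loop characteristic equation is s² + (2.6 + 3.2·0.65)s + 3.2·21.7 = 0.
That is s² + 4.68s + 69.44 = 0, so ω_n = 8.333 rad/s and ζ = 4.68/(2·8.333) = 0.2808.
%OS = 100·exp(−πζ/√(1−ζ²)) = 39.9%.

39.9%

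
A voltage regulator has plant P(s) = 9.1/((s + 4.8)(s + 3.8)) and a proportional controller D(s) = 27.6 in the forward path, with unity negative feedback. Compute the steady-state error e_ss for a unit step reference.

0.0677

The loop is type 0. Static position error constant K_pos = D(0)·P(0) = 27.6·0.4989 = 13.77.
Steady-state error to a unit step: e_ss = 1/(1+K_pos) = 1/14.77 = 0.0677.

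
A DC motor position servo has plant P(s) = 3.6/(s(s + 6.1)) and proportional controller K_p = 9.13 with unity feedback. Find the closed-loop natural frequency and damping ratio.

ω_n = 5.73 rad/s, ζ = 0.532

The closed-loop denominator is s(s+6.1) + 9.13·3.6 = s² + 6.1s + 32.87.
Matching s² + 2ζω_n s + ω_n²: ω_n = √32.87 = 5.733 rad/s and 2ζω_n = 6.1, so ζ = 6.1/(2·5.733) = 0.532.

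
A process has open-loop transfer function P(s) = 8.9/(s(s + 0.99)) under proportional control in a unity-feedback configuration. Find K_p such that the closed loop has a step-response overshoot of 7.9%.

From %OS = 100·exp(−πζ/√(1−ζ²)) = 7.9%, ζ = −ln(0.079)/√(π²+ln²(0.079)) = 0.6285.
Characteristic equation s² + 0.99s + 8.9K_p = 0 gives ζ = 0.99/(2√(8.9K_p)).
Setting ζ = 0.6285: √(8.9K_p) = 0.99/(2·0.6285) = 0.7876, so K_p = 0.6204/8.9 = 0.0697.

K_p = 0.0697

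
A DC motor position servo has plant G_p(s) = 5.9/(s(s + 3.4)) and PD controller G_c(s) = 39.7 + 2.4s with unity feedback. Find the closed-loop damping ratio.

ζ = 0.574

Forward path: (39.7 + 2.4s)·5.9/(s(s+3.4)). The closed-loop characteristic equation is s² + (3.4 + 5.9·2.4)s + 5.9·39.7 = 0.
That is s² + 17.56s + 234.2 = 0, so ω_n = 15.3 rad/s and ζ = 17.56/(2·15.3) = 0.5737.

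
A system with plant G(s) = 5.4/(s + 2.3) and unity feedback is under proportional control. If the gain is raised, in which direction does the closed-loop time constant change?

decrease

The closed-loop bandwidth 2.3+K_p·5.4 grows with K_p, so τ shrinks.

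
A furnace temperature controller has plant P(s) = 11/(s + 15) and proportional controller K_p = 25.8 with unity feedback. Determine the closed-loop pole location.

Closed-loop transfer function: T(s) = K_p·P(s)/(1 + K_p·P(s)) = 283.8/(s + 15 + 283.8) = 283.8/(s + 298.8).
The closed-loop pole is at s = −298.8.

s = -298.8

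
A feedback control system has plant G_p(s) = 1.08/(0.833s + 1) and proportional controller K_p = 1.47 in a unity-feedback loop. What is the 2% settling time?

Closed loop: T(s) = K_p·G_p/(1+K_p·G_p) = 1.588/(0.833s + 1 + 1.588), with pole at s = −(1 + 1.588)/0.833 = −3.106.
τ = 1/3.106 = 0.3219 s, so 2% settling time ≈ 4τ = 1.29 s.

T_s ≈ 1.29 s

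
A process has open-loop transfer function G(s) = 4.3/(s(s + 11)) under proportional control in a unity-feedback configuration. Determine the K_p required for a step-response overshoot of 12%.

From %OS = 100·exp(−πζ/√(1−ζ²)) = 12%, ζ = −ln(0.12)/√(π²+ln²(0.12)) = 0.5594.
Characteristic equation s² + 11s + 4.3K_p = 0 gives ζ = 11/(2√(4.3K_p)).
Setting ζ = 0.5594: √(4.3K_p) = 11/(2·0.5594) = 9.832, so K_p = 96.66/4.3 = 22.5.

K_p = 22.5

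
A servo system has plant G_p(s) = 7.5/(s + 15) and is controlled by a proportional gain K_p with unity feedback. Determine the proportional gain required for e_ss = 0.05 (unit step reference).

For a type-0 loop with proportional control, e_ss = 1/(1 + K_p·G_p(0)).
G_p(0) = 0.5. Require 1/(1 + K_p·0.5) = 0.05, so 1 + 0.5·K_p = 20.
K_p = (20 − 1)/0.5 = 38.

K_p = 38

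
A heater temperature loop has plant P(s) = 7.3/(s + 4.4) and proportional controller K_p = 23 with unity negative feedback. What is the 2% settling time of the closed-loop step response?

T_s ≈ 0.0232 s

Closed-loop transfer function: T(s) = K_p·P(s)/(1 + K_p·P(s)) = 167.9/(s + 4.4 + 167.9) = 167.9/(s + 172.3).
Time constant τ = 1/172.3 = 0.005804 s, so the 2% settling time is about 4τ = 0.0232 s.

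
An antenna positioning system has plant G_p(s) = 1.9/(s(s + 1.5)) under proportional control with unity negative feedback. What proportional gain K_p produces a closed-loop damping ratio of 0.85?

K_p = 0.41

Closed-loop characteristic equation: s² + 1.5s + K_p·1.9 = 0.
So ω_n = √(1.9K_p) and 2ζω_n = 1.5, giving ζ = 1.5/(2√(1.9K_p)).
Setting ζ = 0.85: √(1.9K_p) = 1.5/(2·0.85) = 0.8824, so K_p = 0.7785/1.9 = 0.41.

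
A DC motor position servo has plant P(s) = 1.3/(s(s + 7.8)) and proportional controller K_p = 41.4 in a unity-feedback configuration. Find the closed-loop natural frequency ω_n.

The closed-loop denominator is s(s+7.8) + 41.4·1.3 = s² + 7.8s + 53.82.
So ω_n² = 53.82 ⇒ ω_n = 7.336 rad/s, and ζ = 7.8/(2ω_n) = 0.532.

ω_n = 7.34 rad/s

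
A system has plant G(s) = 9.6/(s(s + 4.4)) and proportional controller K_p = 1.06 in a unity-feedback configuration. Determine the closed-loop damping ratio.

ζ = 0.69

The closed-loop denominator is s(s+4.4) + 1.06·9.6 = s² + 4.4s + 10.18.
So ω_n² = 10.18 ⇒ ω_n = 3.19 rad/s, and ζ = 4.4/(2ω_n) = 0.69.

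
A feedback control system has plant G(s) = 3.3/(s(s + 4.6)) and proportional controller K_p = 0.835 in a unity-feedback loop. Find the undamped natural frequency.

ω_n = 1.66 rad/s

The closed-loop denominator is s(s+4.6) + 0.835·3.3 = s² + 4.6s + 2.755.
Matching s² + 2ζω_n s + ω_n²: ω_n = √2.755 = 1.66 rad/s and 2ζω_n = 4.6, so ζ = 4.6/(2·1.66) = 1.39.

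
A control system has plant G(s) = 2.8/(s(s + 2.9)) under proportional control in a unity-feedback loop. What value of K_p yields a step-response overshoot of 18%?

K_p = 3.27

From %OS = 100·exp(−πζ/√(1−ζ²)) = 18%, ζ = −ln(0.18)/√(π²+ln²(0.18)) = 0.4791.
Characteristic equation s² + 2.9s + 2.8K_p = 0 gives ζ = 2.9/(2√(2.8K_p)).
Setting ζ = 0.4791: √(2.8K_p) = 2.9/(2·0.4791) = 3.026, so K_p = 9.159/2.8 = 3.27.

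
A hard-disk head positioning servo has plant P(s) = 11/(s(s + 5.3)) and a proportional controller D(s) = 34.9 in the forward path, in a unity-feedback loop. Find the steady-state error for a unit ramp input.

The loop has one pole at the origin (type 1). Velocity error constant K_v = lim_{s→0} s·D(s)P(s) = 34.9·11/5.3 = 72.43.
Steady-state error to a unit ramp: e_ss = 1/K_v = 0.0138.

0.0138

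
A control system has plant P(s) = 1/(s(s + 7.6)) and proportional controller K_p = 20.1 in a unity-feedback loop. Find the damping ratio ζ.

1 + K_p·P(s) = 0 gives s² + 7.6s + 20.1 = 0.
So ω_n² = 20.1 ⇒ ω_n = 4.483 rad/s, and ζ = 7.6/(2ω_n) = 0.848.

ζ = 0.848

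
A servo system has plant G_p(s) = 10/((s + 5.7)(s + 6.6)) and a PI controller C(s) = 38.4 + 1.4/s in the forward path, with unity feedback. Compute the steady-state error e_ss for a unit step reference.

The open loop C(s)G_p(s) has a pole at the origin (type 1), so the static position error constant is infinite and e_ss = 1/(1+∞) = 0.

0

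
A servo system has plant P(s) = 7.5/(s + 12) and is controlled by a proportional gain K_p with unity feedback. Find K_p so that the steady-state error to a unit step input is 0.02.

The loop is type 0, so e_ss(step) = 1/(1 + K_pos) with K_pos = K_p·P(0).
P(0) = 0.625. Require 1/(1 + K_p·0.625) = 0.02, so 1 + 0.625·K_p = 50.
K_p = (50 − 1)/0.625 = 78.4.

K_p = 78.4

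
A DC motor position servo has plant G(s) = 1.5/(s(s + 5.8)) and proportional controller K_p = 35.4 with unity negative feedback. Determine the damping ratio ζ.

1 + K_p·G(s) = 0 gives s² + 5.8s + 53.1 = 0.
So ω_n² = 53.1 ⇒ ω_n = 7.287 rad/s, and ζ = 5.8/(2ω_n) = 0.398.

ζ = 0.398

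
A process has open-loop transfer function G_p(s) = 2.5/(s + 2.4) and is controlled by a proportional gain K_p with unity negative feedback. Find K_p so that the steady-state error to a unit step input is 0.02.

K_p = 47

For a type-0 loop with proportional control, e_ss = 1/(1 + K_p·G_p(0)).
G_p(0) = 1.042. Require 1/(1 + K_p·1.042) = 0.02, so 1 + 1.042·K_p = 50.
K_p = (50 − 1)/1.042 = 47.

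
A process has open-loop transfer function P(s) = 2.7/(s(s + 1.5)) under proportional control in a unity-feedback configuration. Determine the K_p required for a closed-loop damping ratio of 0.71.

Closed-loop characteristic equation: s² + 1.5s + K_p·2.7 = 0.
So ω_n = √(2.7K_p) and 2ζω_n = 1.5, giving ζ = 1.5/(2√(2.7K_p)).
Setting ζ = 0.71: √(2.7K_p) = 1.5/(2·0.71) = 1.056, so K_p = 1.116/2.7 = 0.413.

K_p = 0.413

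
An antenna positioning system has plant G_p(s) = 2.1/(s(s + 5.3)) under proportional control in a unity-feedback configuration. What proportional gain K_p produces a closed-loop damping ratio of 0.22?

Closed-loop characteristic equation: s² + 5.3s + K_p·2.1 = 0.
So ω_n = √(2.1K_p) and 2ζω_n = 5.3, giving ζ = 5.3/(2√(2.1K_p)).
Setting ζ = 0.22: √(2.1K_p) = 5.3/(2·0.22) = 12.05, so K_p = 145.1/2.1 = 69.1.

K_p = 69.1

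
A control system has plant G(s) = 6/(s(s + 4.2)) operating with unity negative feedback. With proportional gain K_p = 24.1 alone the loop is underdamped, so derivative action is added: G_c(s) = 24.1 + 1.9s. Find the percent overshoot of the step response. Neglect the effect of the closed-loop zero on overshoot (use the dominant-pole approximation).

Forward path: (24.1 + 1.9s)·6/(s(s+4.2)). The closed-loop characteristic equation is s² + (4.2 + 6·1.9)s + 6·24.1 = 0.
That is s² + 15.6s + 144.6 = 0, so ω_n = 12.02 rad/s and ζ = 15.6/(2·12.02) = 0.6487.
%OS = 100·exp(−πζ/√(1−ζ²)) = 6.87%.

6.87%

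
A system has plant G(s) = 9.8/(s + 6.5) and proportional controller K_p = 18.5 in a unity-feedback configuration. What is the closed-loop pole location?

s = -187.8

Closed-loop transfer function: T(s) = K_p·G(s)/(1 + K_p·G(s)) = 181.3/(s + 6.5 + 181.3) = 181.3/(s + 187.8).
The closed-loop pole is at s = −187.8.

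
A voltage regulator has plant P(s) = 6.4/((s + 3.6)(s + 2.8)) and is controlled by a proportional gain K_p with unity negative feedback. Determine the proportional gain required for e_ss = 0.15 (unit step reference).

For a type-0 loop with proportional control, e_ss = 1/(1 + K_p·P(0)).
P(0) = 0.6349. Require 1/(1 + K_p·0.6349) = 0.15, so 1 + 0.6349·K_p = 6.667.
K_p = (6.667 − 1)/0.6349 = 8.92.

K_p = 8.92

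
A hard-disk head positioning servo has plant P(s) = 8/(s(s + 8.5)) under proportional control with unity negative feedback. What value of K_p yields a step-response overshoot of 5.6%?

K_p = 4.94

From %OS = 100·exp(−πζ/√(1−ζ²)) = 5.6%, ζ = −ln(0.056)/√(π²+ln²(0.056)) = 0.6761.
Characteristic equation s² + 8.5s + 8K_p = 0 gives ζ = 8.5/(2√(8K_p)).
Setting ζ = 0.6761: √(8K_p) = 8.5/(2·0.6761) = 6.286, so K_p = 39.52/8 = 4.94.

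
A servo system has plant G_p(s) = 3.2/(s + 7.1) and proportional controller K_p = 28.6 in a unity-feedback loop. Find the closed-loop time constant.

τ = 0.0101 s

Closed-loop transfer function: T(s) = K_p·G_p(s)/(1 + K_p·G_p(s)) = 91.52/(s + 7.1 + 91.52) = 91.52/(s + 98.62).
Time constant τ = 1/98.62 = 0.0101 s.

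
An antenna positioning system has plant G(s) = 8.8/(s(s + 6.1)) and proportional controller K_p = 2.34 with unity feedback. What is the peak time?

T_p = 0.935 s

The closed-loop denominator s² + 6.1s + 20.59 gives ω_n = √20.59 = 4.538 and ζ = 6.1/(2ω_n) = 0.6721.
Damped frequency ω_d = ω_n√(1−ζ²) = 3.36 rad/s, so peak time T_p = π/ω_d = 0.935 s.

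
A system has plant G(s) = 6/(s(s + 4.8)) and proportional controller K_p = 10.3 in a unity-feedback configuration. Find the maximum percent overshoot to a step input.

36.5%

From 1 + K_pG(s) = 0: s² + 4.8s + 61.8 = 0 ⇒ ω_n = 7.861, ζ = 0.3053.
%OS = 100·exp(−πζ/√(1−ζ²)) = 100·exp(−π·0.3053/√0.9068) = 36.5%.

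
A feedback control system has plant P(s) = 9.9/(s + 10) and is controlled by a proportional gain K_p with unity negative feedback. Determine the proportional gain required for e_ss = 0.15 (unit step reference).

K_p = 5.72

The loop is type 0, so e_ss(step) = 1/(1 + K_pos) with K_pos = K_p·P(0).
P(0) = 0.99. Require 1/(1 + K_p·0.99) = 0.15, so 1 + 0.99·K_p = 6.667.
K_p = (6.667 − 1)/0.99 = 5.72.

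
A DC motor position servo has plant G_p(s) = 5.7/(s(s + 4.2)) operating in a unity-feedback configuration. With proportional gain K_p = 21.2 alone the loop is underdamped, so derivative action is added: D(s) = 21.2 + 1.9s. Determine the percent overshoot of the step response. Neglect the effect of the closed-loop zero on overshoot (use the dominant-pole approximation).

5.27%

Forward path: (21.2 + 1.9s)·5.7/(s(s+4.2)). The closed-loop characteristic equation is s² + (4.2 + 5.7·1.9)s + 5.7·21.2 = 0.
That is s² + 15.03s + 120.8 = 0, so ω_n = 10.99 rad/s and ζ = 15.03/(2·10.99) = 0.6836.
%OS = 100·exp(−πζ/√(1−ζ²)) = 5.27%.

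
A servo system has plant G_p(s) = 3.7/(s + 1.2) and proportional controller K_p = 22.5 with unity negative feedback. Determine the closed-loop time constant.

τ = 0.0118 s

Closed-loop transfer function: T(s) = K_p·G_p(s)/(1 + K_p·G_p(s)) = 83.25/(s + 1.2 + 83.25) = 83.25/(s + 84.45).
Time constant τ = 1/84.45 = 0.0118 s.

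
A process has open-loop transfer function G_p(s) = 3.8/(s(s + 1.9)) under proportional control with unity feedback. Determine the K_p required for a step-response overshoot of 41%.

K_p = 3.19

From %OS = 100·exp(−πζ/√(1−ζ²)) = 41%, ζ = −ln(0.41)/√(π²+ln²(0.41)) = 0.273.
Characteristic equation s² + 1.9s + 3.8K_p = 0 gives ζ = 1.9/(2√(3.8K_p)).
Setting ζ = 0.273: √(3.8K_p) = 1.9/(2·0.273) = 3.48, so K_p = 12.11/3.8 = 3.19.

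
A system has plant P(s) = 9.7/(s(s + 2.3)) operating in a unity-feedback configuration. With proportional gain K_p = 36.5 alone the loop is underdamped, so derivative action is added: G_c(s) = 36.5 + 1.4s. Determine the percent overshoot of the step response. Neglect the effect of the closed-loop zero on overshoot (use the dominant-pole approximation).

23.2%

Forward path: (36.5 + 1.4s)·9.7/(s(s+2.3)). The closed-loop characteristic equation is s² + (2.3 + 9.7·1.4)s + 9.7·36.5 = 0.
That is s² + 15.88s + 354 = 0, so ω_n = 18.82 rad/s and ζ = 15.88/(2·18.82) = 0.422.
%OS = 100·exp(−πζ/√(1−ζ²)) = 23.2%.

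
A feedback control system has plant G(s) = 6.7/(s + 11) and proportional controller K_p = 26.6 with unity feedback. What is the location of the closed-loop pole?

s = -189.2

Closed-loop transfer function: T(s) = K_p·G(s)/(1 + K_p·G(s)) = 178.2/(s + 11 + 178.2) = 178.2/(s + 189.2).
The closed-loop pole is at s = −189.2.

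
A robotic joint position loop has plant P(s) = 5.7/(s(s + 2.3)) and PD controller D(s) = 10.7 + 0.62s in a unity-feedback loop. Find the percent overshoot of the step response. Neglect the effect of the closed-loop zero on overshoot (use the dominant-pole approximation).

28.2%

Forward path: (10.7 + 0.62s)·5.7/(s(s+2.3)). The closed-loop characteristic equation is s² + (2.3 + 5.7·0.62)s + 5.7·10.7 = 0.
That is s² + 5.834s + 60.99 = 0, so ω_n = 7.81 rad/s and ζ = 5.834/(2·7.81) = 0.3735.
%OS = 100·exp(−πζ/√(1−ζ²)) = 28.2%.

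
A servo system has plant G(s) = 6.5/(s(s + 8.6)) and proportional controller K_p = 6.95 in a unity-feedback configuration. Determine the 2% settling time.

T_s ≈ 0.93 s

The closed-loop denominator s² + 8.6s + 45.18 gives ω_n = √45.18 = 6.721 and ζ = 8.6/(2ω_n) = 0.6398.
2% settling time T_s ≈ 4/(ζω_n) = 4/4.3 = 0.93 s.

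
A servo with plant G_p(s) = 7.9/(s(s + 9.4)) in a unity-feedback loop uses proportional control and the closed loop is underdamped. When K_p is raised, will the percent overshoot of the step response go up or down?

Characteristic equation s² + 9.4s + K_p·7.9 = 0: raising K_p raises ω_n while 2ζω_n = 9.4 is fixed, so ζ falls and overshoot grows.

increase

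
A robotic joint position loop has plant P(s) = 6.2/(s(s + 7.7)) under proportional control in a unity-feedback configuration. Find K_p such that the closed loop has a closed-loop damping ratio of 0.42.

Closed-loop characteristic equation: s² + 7.7s + K_p·6.2 = 0.
So ω_n = √(6.2K_p) and 2ζω_n = 7.7, giving ζ = 7.7/(2√(6.2K_p)).
Setting ζ = 0.42: √(6.2K_p) = 7.7/(2·0.42) = 9.167, so K_p = 84.03/6.2 = 13.6.

K_p = 13.6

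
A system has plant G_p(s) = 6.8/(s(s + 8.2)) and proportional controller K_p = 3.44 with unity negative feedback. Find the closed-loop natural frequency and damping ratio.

With unity feedback the closed-loop characteristic equation is s² + 8.2s + 3.44·6.8 = s² + 8.2s + 23.39 = 0.
Matching s² + 2ζω_n s + ω_n²: ω_n = √23.39 = 4.837 rad/s and 2ζω_n = 8.2, so ζ = 8.2/(2·4.837) = 0.848.

ω_n = 4.84 rad/s, ζ = 0.848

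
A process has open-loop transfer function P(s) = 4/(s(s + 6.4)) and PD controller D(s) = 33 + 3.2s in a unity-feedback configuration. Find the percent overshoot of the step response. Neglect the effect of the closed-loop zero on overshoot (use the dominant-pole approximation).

Forward path: (33 + 3.2s)·4/(s(s+6.4)). The closed-loop characteristic equation is s² + (6.4 + 4·3.2)s + 4·33 = 0.
That is s² + 19.2s + 132 = 0, so ω_n = 11.49 rad/s and ζ = 19.2/(2·11.49) = 0.8356.
%OS = 100·exp(−πζ/√(1−ζ²)) = 0.841%.

0.841%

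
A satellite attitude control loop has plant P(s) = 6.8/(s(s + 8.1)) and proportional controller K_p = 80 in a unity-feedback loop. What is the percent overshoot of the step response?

From 1 + K_pP(s) = 0: s² + 8.1s + 544 = 0 ⇒ ω_n = 23.32, ζ = 0.1736.
%OS = 100·exp(−πζ/√(1−ζ²)) = 100·exp(−π·0.1736/√0.9698) = 57.5%.

57.5%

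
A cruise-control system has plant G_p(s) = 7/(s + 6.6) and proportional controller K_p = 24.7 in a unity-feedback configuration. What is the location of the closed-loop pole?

Closed-loop transfer function: T(s) = K_p·G_p(s)/(1 + K_p·G_p(s)) = 172.9/(s + 6.6 + 172.9) = 172.9/(s + 179.5).
The closed-loop pole is at s = −179.5.

s = -179.5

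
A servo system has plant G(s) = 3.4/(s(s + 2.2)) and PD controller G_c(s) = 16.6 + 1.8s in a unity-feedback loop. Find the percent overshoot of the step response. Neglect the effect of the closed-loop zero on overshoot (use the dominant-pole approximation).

12.4%

Forward path: (16.6 + 1.8s)·3.4/(s(s+2.2)). The closed-loop characteristic equation is s² + (2.2 + 3.4·1.8)s + 3.4·16.6 = 0.
That is s² + 8.32s + 56.44 = 0, so ω_n = 7.513 rad/s and ζ = 8.32/(2·7.513) = 0.5537.
%OS = 100·exp(−πζ/√(1−ζ²)) = 12.4%.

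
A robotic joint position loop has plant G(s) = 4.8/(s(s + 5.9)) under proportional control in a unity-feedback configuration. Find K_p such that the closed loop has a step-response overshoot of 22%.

K_p = 9.62

From %OS = 100·exp(−πζ/√(1−ζ²)) = 22%, ζ = −ln(0.22)/√(π²+ln²(0.22)) = 0.4342.
Characteristic equation s² + 5.9s + 4.8K_p = 0 gives ζ = 5.9/(2√(4.8K_p)).
Setting ζ = 0.4342: √(4.8K_p) = 5.9/(2·0.4342) = 6.795, so K_p = 46.17/4.8 = 9.62.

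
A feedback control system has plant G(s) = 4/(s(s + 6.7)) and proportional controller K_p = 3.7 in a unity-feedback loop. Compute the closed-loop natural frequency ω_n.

ω_n = 3.85 rad/s

The closed-loop denominator is s(s+6.7) + 3.7·4 = s² + 6.7s + 14.8.
Matching s² + 2ζω_n s + ω_n²: ω_n = √14.8 = 3.847 rad/s and 2ζω_n = 6.7, so ζ = 6.7/(2·3.847) = 0.871.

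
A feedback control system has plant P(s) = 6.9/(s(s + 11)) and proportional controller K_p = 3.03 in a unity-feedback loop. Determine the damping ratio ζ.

ζ = 1.2

With unity feedback the closed-loop characteristic equation is s² + 11s + 3.03·6.9 = s² + 11s + 20.91 = 0.
So ω_n² = 20.91 ⇒ ω_n = 4.572 rad/s, and ζ = 11/(2ω_n) = 1.2.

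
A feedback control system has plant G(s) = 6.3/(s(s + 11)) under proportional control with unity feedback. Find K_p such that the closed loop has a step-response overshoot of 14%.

K_p = 17.1

From %OS = 100·exp(−πζ/√(1−ζ²)) = 14%, ζ = −ln(0.14)/√(π²+ln²(0.14)) = 0.5305.
Characteristic equation s² + 11s + 6.3K_p = 0 gives ζ = 11/(2√(6.3K_p)).
Setting ζ = 0.5305: √(6.3K_p) = 11/(2·0.5305) = 10.37, so K_p = 107.5/6.3 = 17.1.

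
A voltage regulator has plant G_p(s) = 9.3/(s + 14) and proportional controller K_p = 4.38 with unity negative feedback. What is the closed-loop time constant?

τ = 0.0183 s

Closed-loop transfer function: T(s) = K_p·G_p(s)/(1 + K_p·G_p(s)) = 40.73/(s + 14 + 40.73) = 40.73/(s + 54.73).
Time constant τ = 1/54.73 = 0.0183 s.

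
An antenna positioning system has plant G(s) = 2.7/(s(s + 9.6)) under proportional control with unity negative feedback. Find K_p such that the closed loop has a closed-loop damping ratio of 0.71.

Closed-loop characteristic equation: s² + 9.6s + K_p·2.7 = 0.
So ω_n = √(2.7K_p) and 2ζω_n = 9.6, giving ζ = 9.6/(2√(2.7K_p)).
Setting ζ = 0.71: √(2.7K_p) = 9.6/(2·0.71) = 6.761, so K_p = 45.71/2.7 = 16.9.

K_p = 16.9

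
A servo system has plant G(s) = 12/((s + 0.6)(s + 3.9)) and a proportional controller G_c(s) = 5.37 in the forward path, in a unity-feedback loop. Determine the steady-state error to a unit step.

The loop is type 0. Static position error constant K_pos = G_c(0)·G(0) = 5.37·5.128 = 27.54.
Steady-state error to a unit step: e_ss = 1/(1+K_pos) = 1/28.54 = 0.035.

0.035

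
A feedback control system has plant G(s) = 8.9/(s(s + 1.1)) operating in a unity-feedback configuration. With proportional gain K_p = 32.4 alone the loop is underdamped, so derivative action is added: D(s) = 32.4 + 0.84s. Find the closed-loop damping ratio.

Forward path: (32.4 + 0.84s)·8.9/(s(s+1.1)). The closed-loop characteristic equation is s² + (1.1 + 8.9·0.84)s + 8.9·32.4 = 0.
That is s² + 8.576s + 288.4 = 0, so ω_n = 16.98 rad/s and ζ = 8.576/(2·16.98) = 0.2525.

ζ = 0.253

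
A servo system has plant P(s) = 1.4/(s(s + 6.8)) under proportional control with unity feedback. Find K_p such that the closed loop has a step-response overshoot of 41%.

From %OS = 100·exp(−πζ/√(1−ζ²)) = 41%, ζ = −ln(0.41)/√(π²+ln²(0.41)) = 0.273.
Characteristic equation s² + 6.8s + 1.4K_p = 0 gives ζ = 6.8/(2√(1.4K_p)).
Setting ζ = 0.273: √(1.4K_p) = 6.8/(2·0.273) = 12.45, so K_p = 155.1/1.4 = 111.

K_p = 111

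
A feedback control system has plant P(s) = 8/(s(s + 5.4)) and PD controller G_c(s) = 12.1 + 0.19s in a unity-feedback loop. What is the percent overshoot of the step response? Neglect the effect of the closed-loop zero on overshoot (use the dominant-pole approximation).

30.7%

Forward path: (12.1 + 0.19s)·8/(s(s+5.4)). The closed-loop characteristic equation is s² + (5.4 + 8·0.19)s + 8·12.1 = 0.
That is s² + 6.92s + 96.8 = 0, so ω_n = 9.839 rad/s and ζ = 6.92/(2·9.839) = 0.3517.
%OS = 100·exp(−πζ/√(1−ζ²)) = 30.7%.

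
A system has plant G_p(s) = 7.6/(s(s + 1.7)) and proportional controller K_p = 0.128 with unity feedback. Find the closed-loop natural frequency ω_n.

With unity feedback the closed-loop characteristic equation is s² + 1.7s + 0.128·7.6 = s² + 1.7s + 0.9728 = 0.
Matching s² + 2ζω_n s + ω_n²: ω_n = √0.9728 = 0.9863 rad/s and 2ζω_n = 1.7, so ζ = 1.7/(2·0.9863) = 0.862.

ω_n = 0.986 rad/s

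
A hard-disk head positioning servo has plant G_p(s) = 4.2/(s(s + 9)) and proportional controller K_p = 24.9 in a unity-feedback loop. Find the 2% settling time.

T_s ≈ 0.889 s

The closed-loop denominator s² + 9s + 104.6 gives ω_n = √104.6 = 10.23 and ζ = 9/(2ω_n) = 0.44.
2% settling time T_s ≈ 4/(ζω_n) = 4/4.5 = 0.889 s.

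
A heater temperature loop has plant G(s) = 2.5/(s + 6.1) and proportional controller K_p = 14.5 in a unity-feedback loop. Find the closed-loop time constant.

τ = 0.0236 s

Closed-loop transfer function: T(s) = K_p·G(s)/(1 + K_p·G(s)) = 36.25/(s + 6.1 + 36.25) = 36.25/(s + 42.35).
Time constant τ = 1/42.35 = 0.0236 s.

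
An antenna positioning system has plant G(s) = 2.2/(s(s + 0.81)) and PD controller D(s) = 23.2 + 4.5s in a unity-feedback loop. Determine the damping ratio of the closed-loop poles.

Forward path: (23.2 + 4.5s)·2.2/(s(s+0.81)). The closed-loop characteristic equation is s² + (0.81 + 2.2·4.5)s + 2.2·23.2 = 0.
That is s² + 10.71s + 51.04 = 0, so ω_n = 7.144 rad/s and ζ = 10.71/(2·7.144) = 0.7496.

ζ = 0.75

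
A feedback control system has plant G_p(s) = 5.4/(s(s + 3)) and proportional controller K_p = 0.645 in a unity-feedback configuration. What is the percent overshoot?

Closed-loop characteristic equation: s² + 3s + 3.483 = 0, so ω_n = 1.866 rad/s and ζ = 3/(2·1.866) = 0.8037.
%OS = 100·exp(−πζ/√(1−ζ²)) = 100·exp(−π·0.8037/√0.354) = 1.44%.

1.44%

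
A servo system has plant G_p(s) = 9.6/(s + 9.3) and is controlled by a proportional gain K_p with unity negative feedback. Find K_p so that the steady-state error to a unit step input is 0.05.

K_p = 18.4

The loop is type 0, so e_ss(step) = 1/(1 + K_pos) with K_pos = K_p·G_p(0).
G_p(0) = 1.032. Require 1/(1 + K_p·1.032) = 0.05, so 1 + 1.032·K_p = 20.
K_p = (20 − 1)/1.032 = 18.4.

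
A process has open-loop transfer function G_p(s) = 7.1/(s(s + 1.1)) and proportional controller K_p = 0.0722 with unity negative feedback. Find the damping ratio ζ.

1 + K_p·G_p(s) = 0 gives s² + 1.1s + 0.5126 = 0.
Matching s² + 2ζω_n s + ω_n²: ω_n = √0.5126 = 0.716 rad/s and 2ζω_n = 1.1, so ζ = 1.1/(2·0.716) = 0.768.

ζ = 0.768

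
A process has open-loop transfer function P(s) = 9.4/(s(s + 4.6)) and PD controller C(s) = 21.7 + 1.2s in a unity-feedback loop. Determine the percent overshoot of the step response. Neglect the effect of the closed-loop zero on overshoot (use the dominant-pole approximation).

Forward path: (21.7 + 1.2s)·9.4/(s(s+4.6)). The closed-loop characteristic equation is s² + (4.6 + 9.4·1.2)s + 9.4·21.7 = 0.
That is s² + 15.88s + 204 = 0, so ω_n = 14.28 rad/s and ζ = 15.88/(2·14.28) = 0.5559.
%OS = 100·exp(−πζ/√(1−ζ²)) = 12.2%.

12.2%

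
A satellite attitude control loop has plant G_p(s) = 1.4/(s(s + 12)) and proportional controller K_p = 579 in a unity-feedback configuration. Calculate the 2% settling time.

T_s ≈ 0.667 s

From 1 + K_pG_p(s) = 0: s² + 12s + 810.6 = 0 ⇒ ω_n = 28.47, ζ = 0.2107.
2% settling time T_s ≈ 4/(ζω_n) = 4/6 = 0.667 s.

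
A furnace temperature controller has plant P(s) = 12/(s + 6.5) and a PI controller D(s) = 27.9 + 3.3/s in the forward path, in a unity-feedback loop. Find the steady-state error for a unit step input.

The open loop D(s)P(s) has a pole at the origin (type 1), so the static position error constant is infinite and e_ss = 1/(1+∞) = 0.

0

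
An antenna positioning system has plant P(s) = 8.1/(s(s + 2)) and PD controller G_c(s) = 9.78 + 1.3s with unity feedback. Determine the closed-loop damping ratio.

Forward path: (9.78 + 1.3s)·8.1/(s(s+2)). The closed-loop characteristic equation is s² + (2 + 8.1·1.3)s + 8.1·9.78 = 0.
That is s² + 12.53s + 79.22 = 0, so ω_n = 8.9 rad/s and ζ = 12.53/(2·8.9) = 0.7039.

ζ = 0.704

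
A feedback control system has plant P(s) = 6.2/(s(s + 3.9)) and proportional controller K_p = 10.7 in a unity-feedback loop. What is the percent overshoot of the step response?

Closed-loop characteristic equation: s² + 3.9s + 66.34 = 0, so ω_n = 8.145 rad/s and ζ = 3.9/(2·8.145) = 0.2394.
%OS = 100·exp(−πζ/√(1−ζ²)) = 100·exp(−π·0.2394/√0.9427) = 46.1%.

46.1%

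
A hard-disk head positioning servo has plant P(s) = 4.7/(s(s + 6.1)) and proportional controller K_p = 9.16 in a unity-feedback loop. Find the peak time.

Closed-loop characteristic equation: s² + 6.1s + 43.05 = 0, so ω_n = 6.561 rad/s and ζ = 6.1/(2·6.561) = 0.4648.
Damped frequency ω_d = ω_n√(1−ζ²) = 5.809 rad/s, so peak time T_p = π/ω_d = 0.541 s.

T_p = 0.541 s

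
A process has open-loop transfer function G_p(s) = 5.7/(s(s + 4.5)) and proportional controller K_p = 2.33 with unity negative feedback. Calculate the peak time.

The closed-loop denominator s² + 4.5s + 13.28 gives ω_n = √13.28 = 3.644 and ζ = 4.5/(2ω_n) = 0.6174.
Damped frequency ω_d = ω_n√(1−ζ²) = 2.867 rad/s, so peak time T_p = π/ω_d = 1.1 s.

T_p = 1.1 s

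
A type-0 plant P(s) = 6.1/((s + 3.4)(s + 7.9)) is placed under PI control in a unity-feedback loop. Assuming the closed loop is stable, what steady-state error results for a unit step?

0

The PI controller's integrator makes the forward path type 1, so e_ss to a step is zero.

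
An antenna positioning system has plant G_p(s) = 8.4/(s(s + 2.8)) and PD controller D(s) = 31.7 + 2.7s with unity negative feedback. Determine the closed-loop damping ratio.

Forward path: (31.7 + 2.7s)·8.4/(s(s+2.8)). The closed-loop characteristic equation is s² + (2.8 + 8.4·2.7)s + 8.4·31.7 = 0.
That is s² + 25.48s + 266.3 = 0, so ω_n = 16.32 rad/s and ζ = 25.48/(2·16.32) = 0.7807.

ζ = 0.781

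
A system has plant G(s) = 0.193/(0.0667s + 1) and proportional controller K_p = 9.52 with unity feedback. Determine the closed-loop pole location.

s = -42.54

Closed loop: T(s) = K_p·G/(1+K_p·G) = 1.837/(0.0667s + 1 + 1.837), with pole at s = −(1 + 1.837)/0.0667 = −42.54.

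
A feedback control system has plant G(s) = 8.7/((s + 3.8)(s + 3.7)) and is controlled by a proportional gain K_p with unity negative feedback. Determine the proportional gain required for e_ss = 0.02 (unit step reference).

K_p = 79.2

The loop is type 0, so e_ss(step) = 1/(1 + K_pos) with K_pos = K_p·G(0).
G(0) = 0.6188. Require 1/(1 + K_p·0.6188) = 0.02, so 1 + 0.6188·K_p = 50.
K_p = (50 − 1)/0.6188 = 79.2.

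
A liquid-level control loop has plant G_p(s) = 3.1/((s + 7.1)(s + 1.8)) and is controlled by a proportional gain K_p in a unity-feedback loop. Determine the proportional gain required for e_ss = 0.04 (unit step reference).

K_p = 98.9

Steady-state error for a unit step on this type-0 loop is 1/(1 + K_p·G_p(0)).
G_p(0) = 0.2426. Require 1/(1 + K_p·0.2426) = 0.04, so 1 + 0.2426·K_p = 25.
K_p = (25 − 1)/0.2426 = 98.9.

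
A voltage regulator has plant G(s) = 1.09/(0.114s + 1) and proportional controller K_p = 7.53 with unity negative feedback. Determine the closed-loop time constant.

Closed loop: T(s) = K_p·G/(1+K_p·G) = 8.208/(0.114s + 1 + 8.208), with pole at s = −(1 + 8.208)/0.114 = −80.77.
Closed-loop time constant τ = 1/80.77 = 0.0124 s.

τ = 0.0124 s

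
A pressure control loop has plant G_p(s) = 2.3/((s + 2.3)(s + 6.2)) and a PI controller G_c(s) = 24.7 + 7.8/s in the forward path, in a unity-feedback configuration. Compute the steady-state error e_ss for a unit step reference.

The open loop G_c(s)G_p(s) has a pole at the origin (type 1), so the static position error constant is infinite and e_ss = 1/(1+∞) = 0.

0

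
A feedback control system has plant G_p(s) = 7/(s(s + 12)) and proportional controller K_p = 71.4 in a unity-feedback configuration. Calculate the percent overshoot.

41.7%

Closed-loop characteristic equation: s² + 12s + 499.8 = 0, so ω_n = 22.36 rad/s and ζ = 12/(2·22.36) = 0.2684.
%OS = 100·exp(−πζ/√(1−ζ²)) = 100·exp(−π·0.2684/√0.928) = 41.7%.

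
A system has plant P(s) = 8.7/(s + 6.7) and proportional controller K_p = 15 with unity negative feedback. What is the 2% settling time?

Closed-loop transfer function: T(s) = K_p·P(s)/(1 + K_p·P(s)) = 130.5/(s + 6.7 + 130.5) = 130.5/(s + 137.2).
Time constant τ = 1/137.2 = 0.007289 s, so the 2% settling time is about 4τ = 0.0292 s.

T_s ≈ 0.0292 s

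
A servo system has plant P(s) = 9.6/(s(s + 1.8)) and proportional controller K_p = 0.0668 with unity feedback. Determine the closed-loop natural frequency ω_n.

ω_n = 0.801 rad/s

1 + K_p·P(s) = 0 gives s² + 1.8s + 0.6413 = 0.
So ω_n² = 0.6413 ⇒ ω_n = 0.8008 rad/s, and ζ = 1.8/(2ω_n) = 1.12.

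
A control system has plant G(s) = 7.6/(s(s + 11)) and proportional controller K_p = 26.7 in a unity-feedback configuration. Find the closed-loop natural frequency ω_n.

ω_n = 14.2 rad/s

With unity feedback the closed-loop characteristic equation is s² + 11s + 26.7·7.6 = s² + 11s + 202.9 = 0.
So ω_n² = 202.9 ⇒ ω_n = 14.24 rad/s, and ζ = 11/(2ω_n) = 0.386.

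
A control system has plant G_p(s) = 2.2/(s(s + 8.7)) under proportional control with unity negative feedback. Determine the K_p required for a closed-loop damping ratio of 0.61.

K_p = 23.1

Closed-loop characteristic equation: s² + 8.7s + K_p·2.2 = 0.
So ω_n = √(2.2K_p) and 2ζω_n = 8.7, giving ζ = 8.7/(2√(2.2K_p)).
Setting ζ = 0.61: √(2.2K_p) = 8.7/(2·0.61) = 7.131, so K_p = 50.85/2.2 = 23.1.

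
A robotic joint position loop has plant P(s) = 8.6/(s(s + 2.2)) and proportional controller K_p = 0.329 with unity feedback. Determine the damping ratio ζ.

ζ = 0.654

The closed-loop denominator is s(s+2.2) + 0.329·8.6 = s² + 2.2s + 2.829.
So ω_n² = 2.829 ⇒ ω_n = 1.682 rad/s, and ζ = 2.2/(2ω_n) = 0.654.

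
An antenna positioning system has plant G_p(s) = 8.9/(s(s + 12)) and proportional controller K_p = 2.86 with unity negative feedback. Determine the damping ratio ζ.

The closed-loop denominator is s(s+12) + 2.86·8.9 = s² + 12s + 25.45.
Matching s² + 2ζω_n s + ω_n²: ω_n = √25.45 = 5.045 rad/s and 2ζω_n = 12, so ζ = 12/(2·5.045) = 1.19.

ζ = 1.19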